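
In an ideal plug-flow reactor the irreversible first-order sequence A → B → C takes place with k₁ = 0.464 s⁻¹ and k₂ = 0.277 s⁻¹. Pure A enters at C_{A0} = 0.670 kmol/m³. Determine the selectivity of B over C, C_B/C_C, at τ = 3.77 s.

1.15

The intermediate concentration in a first-order A→B→C sequence is C_B = k₁C_{A0}(e^(−k₁τ) − e^(−k₂τ))/(k₂−k₁).
e^(−k₁τ) = e^(−0.464×3.77) = e^(−1.749) = 0.1739; e^(−k₂τ) = e^(−1.044) = 0.3519.
C_B = 0.464×0.670/(0.277−0.464) × (0.1739−0.3519) = (-1.662)×(-0.1780) = 0.2960 kmol/m³.
C_A = C_{A0}e^(−k₁τ) = 0.1165 kmol/m³, so C_C = C_{A0}−C_A−C_B = 0.2575 kmol/m³; C_B/C_C = 1.15.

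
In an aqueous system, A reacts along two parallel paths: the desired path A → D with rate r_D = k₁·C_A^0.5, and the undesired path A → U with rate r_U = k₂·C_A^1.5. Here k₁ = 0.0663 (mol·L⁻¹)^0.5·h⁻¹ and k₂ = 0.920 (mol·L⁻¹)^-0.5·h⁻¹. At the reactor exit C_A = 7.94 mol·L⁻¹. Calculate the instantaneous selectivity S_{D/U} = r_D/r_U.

S_{D/U} = r_D/r_U = (k₁·C_A^0.5)/(k₂·C_A^1.5) = (k₁/k₂)·C_A⁻¹.
= (0.0663×7.940^0.5) / (0.920×7.940^1.5) = 0.1868/20.58 = 0.00908.

0.00908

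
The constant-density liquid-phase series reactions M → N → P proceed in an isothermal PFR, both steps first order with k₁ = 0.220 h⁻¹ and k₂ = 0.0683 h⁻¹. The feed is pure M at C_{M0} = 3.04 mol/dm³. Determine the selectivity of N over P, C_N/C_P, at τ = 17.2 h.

0.738

Solving the coupled first-order balances gives C_N(τ) = [k₁/(k₂−k₁)]·C_{M0}·(e^(−k₁τ) − e^(−k₂τ)).
e^(−k₁τ) = e^(−0.220×17.2) = e^(−3.784) = 0.02273; e^(−k₂τ) = e^(−1.175) = 0.3089.
C_N = 0.220×3.04/(0.0683−0.220) × (0.02273−0.3089) = (-4.409)×(-0.2862) = 1.262 mol/dm³.
C_M = C_{M0}e^(−k₁τ) = 0.06910 mol/dm³, so C_P = C_{M0}−C_M−C_N = 1.709 mol/dm³; C_N/C_P = 0.738.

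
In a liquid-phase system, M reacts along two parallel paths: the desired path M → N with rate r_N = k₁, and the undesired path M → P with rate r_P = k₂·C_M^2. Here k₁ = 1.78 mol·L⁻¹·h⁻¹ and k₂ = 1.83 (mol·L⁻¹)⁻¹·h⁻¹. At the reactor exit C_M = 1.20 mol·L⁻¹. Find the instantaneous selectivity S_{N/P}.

0.675

S_{N/P} = r_N/r_P = (k₁)/(k₂·C_M^2) = (k₁/k₂)·C_M^-2.
= (1.78) / (1.83×1.200^2) = 1.780/2.635 = 0.675.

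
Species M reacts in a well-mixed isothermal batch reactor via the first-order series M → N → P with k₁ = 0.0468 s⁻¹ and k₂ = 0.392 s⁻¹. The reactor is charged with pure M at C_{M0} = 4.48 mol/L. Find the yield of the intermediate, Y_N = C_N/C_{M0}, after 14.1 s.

0.0695

The intermediate concentration in a first-order A→B→C sequence is C_N = k₁C_{M0}(e^(−k₁t) − e^(−k₂t))/(k₂−k₁).
e^(−k₁t) = e^(−0.0468×14.1) = e^(−0.6599) = 0.5169; e^(−k₂t) = e^(−5.527) = 0.003977.
C_N = 0.0468×4.48/(0.392−0.0468) × (0.5169−0.003977) = 0.6074×0.5129 = 0.3115 mol/L.
Y_N = C_N/C_{M0} = 0.3115/4.48 = 0.0695.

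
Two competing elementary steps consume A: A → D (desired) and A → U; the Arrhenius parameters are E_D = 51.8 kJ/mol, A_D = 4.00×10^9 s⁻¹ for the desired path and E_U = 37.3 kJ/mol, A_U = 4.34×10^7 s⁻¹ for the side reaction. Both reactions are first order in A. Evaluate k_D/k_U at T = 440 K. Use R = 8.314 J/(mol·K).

1.75

k_D/k_U = (A_D/A_U)·exp[−(E_D−E_U)/(RT)] = (A_D/A_U)·exp[(E_U−E_D)/(RT)].
(E_U−E_D)/(RT) = (37.3−51.8)×10³/(8.314×440) = -14500/3658 = -3.964.
k_D/k_U = (4.00×10^9/4.34×10^7)·exp(-3.964) = 92.17 × 0.01899 = 1.75.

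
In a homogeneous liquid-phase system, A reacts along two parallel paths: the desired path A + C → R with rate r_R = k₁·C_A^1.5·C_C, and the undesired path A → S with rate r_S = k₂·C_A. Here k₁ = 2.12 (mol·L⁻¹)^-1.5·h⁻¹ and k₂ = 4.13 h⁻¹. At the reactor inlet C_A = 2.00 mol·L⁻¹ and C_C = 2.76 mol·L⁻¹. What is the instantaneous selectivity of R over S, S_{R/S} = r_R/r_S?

2.00

S_{R/S} = r_R/r_S = (k₁·C_A^1.5·C_C)/(k₂·C_A) = (k₁/k₂)·C_A^0.5·C_C.
= (2.12×2.000^1.5×2.760) / (4.13×2.000) = 16.55/8.260 = 2.00.
Since the desired path is higher order in A, keeping C_A high (PFR or concentrated feed) favours R.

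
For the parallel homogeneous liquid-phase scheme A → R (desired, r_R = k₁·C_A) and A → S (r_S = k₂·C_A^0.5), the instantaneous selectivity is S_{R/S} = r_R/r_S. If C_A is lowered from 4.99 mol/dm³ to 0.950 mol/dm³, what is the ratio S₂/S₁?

S_{R/S} = (k₁/k₂)·C_A^0.5, so S₂/S₁ = (C_{A,2}/C_{A,1})^0.5.
= (0.950/4.99)^0.5 = (0.1904)^0.5 = 0.436.

0.436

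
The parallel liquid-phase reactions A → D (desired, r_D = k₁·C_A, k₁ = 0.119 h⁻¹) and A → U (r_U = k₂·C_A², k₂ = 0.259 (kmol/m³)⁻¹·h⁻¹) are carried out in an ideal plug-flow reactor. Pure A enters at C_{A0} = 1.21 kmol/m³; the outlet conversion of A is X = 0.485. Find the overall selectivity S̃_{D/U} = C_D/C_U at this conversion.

C_A = C_{A0}(1−X) = 0.6231 kmol/m³.
Along a PFR/batch, dC_D/dC_A = −r_D/(r_D+r_U) = −k₁/(k₁+k₂·C_A).
Integrating from C_{A0} to C_A: C_D = (0.119/0.259)·ln[(0.119+0.259·1.21)/(0.119+0.259·0.623)] = 0.4595·ln(0.4324/0.2804) = 0.1990 kmol/m³.
C_U = (C_{A0}−C_A)−C_D = 0.3878 kmol/m³; S̃_{D/U} = 0.1990/0.3878 = 0.513.

0.513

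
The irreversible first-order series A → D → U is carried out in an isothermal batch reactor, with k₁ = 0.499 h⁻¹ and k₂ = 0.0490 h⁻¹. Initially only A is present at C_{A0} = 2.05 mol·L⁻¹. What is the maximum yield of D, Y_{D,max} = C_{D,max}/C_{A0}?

At the optimum, C_{D,max}/C_{A0} = (k₁/k₂)^[k₂/(k₂−k₁)].
= (0.499/0.0490)^(0.0490/(0.0490−0.499)) = (10.18)^(-0.1089) = 0.7767.

0.777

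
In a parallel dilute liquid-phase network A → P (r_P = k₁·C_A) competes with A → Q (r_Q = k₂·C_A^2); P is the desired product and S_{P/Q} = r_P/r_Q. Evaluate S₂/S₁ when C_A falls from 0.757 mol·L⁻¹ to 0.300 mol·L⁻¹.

S_{P/Q} = (k₁/k₂)·C_A⁻¹, so S₂/S₁ = (C_{A,2}/C_{A,1})⁻¹.
= 0.757/0.300 = 2.52.
Selectivity toward P rises as C_A falls — low-concentration operation is favoured.

2.52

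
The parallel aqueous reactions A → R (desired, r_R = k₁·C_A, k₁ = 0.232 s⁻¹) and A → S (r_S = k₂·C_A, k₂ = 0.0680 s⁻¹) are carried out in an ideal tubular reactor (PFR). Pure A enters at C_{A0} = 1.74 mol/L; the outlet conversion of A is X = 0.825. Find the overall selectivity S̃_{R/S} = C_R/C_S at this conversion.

C_A = C_{A0}(1−X) = 0.3045 mol/L.
Both paths are first order in A, so the instantaneous fraction to R is constant: dC_R/d(−C_A) = k₁/(k₁+k₂) = 0.7733.
C_R = 0.7733·(C_{A0}−C_A) = 0.7733×1.435 = 1.11 mol/L.
C_S = (C_{A0}−C_A)−C_R = 0.3254 mol/L; S̃_{R/S} = 1.110/0.3254 = 3.41.

3.41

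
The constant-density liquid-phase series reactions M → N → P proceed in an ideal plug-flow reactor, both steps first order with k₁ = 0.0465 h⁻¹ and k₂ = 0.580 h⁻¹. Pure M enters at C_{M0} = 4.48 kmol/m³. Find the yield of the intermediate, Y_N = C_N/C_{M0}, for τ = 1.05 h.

0.0356

For first-order series with pure M initially, C_N(τ) = k₁C_{M0}/(k₂−k₁)·(e^(−k₁τ) − e^(−k₂τ)).
e^(−k₁τ) = e^(−0.0465×1.05) = e^(−0.04883) = 0.9523; e^(−k₂τ) = e^(−0.6090) = 0.5439.
C_N = 0.0465×4.48/(0.580−0.0465) × (0.9523−0.5439) = 0.3905×0.4085 = 0.1595 kmol/m³.
Y_N = C_N/C_{M0} = 0.1595/4.48 = 0.0356.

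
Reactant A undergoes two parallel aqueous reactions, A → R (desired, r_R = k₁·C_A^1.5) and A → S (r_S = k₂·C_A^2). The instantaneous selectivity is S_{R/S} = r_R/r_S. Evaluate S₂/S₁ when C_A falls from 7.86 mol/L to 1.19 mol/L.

S_{R/S} = (k₁/k₂)·C_A^-0.5, so S₂/S₁ = (C_{A,2}/C_{A,1})^-0.5.
= (1.19/7.86)^(-0.5) = (0.1514)^(-0.5) = 2.57.

2.57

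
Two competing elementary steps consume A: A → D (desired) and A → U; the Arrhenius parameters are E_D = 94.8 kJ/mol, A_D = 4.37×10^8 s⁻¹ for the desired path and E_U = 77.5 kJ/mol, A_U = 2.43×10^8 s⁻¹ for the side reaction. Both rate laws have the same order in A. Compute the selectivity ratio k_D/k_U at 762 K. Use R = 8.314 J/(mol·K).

0.117

With equal orders, S_{D/U} = k_D/k_U = (A_D/A_U)·exp[(E_U−E_D)/(RT)].
(E_U−E_D)/(RT) = (77.5−94.8)×10³/(8.314×762) = -17300/6335 = -2.731.
k_D/k_U = (4.37×10^8/2.43×10^8)·exp(-2.731) = 1.798 × 0.06517 = 0.117.
Since E_D > E_U, raising the temperature improves selectivity toward D.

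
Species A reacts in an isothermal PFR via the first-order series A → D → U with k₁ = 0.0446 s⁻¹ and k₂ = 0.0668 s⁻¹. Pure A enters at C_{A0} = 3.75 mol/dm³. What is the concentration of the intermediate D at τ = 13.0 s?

1.06 mol/dm³

Solving the coupled first-order balances gives C_D(τ) = [k₁/(k₂−k₁)]·C_{A0}·(e^(−k₁τ) − e^(−k₂τ)).
e^(−k₁τ) = e^(−0.0446×13.0) = e^(−0.5798) = 0.5600; e^(−k₂τ) = e^(−0.8684) = 0.4196.
C_D = 0.0446×3.75/(0.0668−0.0446) × (0.5600−0.4196) = 7.534×0.1404 = 1.058 mol/dm³.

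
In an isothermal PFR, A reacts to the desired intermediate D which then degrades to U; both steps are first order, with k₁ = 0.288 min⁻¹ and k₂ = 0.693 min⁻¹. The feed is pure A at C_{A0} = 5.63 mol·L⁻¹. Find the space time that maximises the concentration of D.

The intermediate peaks when r₁ = r₂, i.e. k₁e^(−k₁τ) = k₂e^(−k₂τ), giving τ_opt = ln(k₂/k₁)/(k₂−k₁).
= ln(0.693/0.288)/(0.693−0.288) = ln(2.406)/0.4050 = 0.8781/0.4050 = 2.17 min.

2.17 min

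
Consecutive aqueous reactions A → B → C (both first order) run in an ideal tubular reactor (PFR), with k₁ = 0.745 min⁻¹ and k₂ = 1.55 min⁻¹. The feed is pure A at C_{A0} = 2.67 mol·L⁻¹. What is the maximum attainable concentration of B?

Evaluating C_B at τ_opt = ln(k₂/k₁)/(k₂−k₁) gives C_{B,max}/C_{A0} = (k₁/k₂)^[k₂/(k₂−k₁)].
= (0.745/1.55)^(1.55/(1.55−0.745)) = (0.4806)^(1.925) = 0.2440.
C_{B,max} = 0.2440×2.67 = 0.651 mol·L⁻¹.

0.651 mol·L⁻¹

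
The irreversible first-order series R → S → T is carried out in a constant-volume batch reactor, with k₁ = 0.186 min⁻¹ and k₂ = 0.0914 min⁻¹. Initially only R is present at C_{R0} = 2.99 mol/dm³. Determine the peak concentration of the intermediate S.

At the optimum, C_{S,max}/C_{R0} = (k₁/k₂)^[k₂/(k₂−k₁)].
= (0.186/0.0914)^(0.0914/(0.0914−0.186)) = (2.035)^(-0.9662) = 0.5034.
C_{S,max} = 0.5034×2.99 = 1.51 mol/dm³.

1.51 mol/dm³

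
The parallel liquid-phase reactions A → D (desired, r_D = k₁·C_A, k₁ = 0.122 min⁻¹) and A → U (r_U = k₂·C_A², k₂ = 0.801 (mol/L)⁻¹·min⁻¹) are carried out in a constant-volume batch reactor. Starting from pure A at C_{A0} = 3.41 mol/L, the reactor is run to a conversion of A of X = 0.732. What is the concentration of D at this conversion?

0.184 mol/L

C_A = C_{A0}(1−X) = 0.9139 mol/L.
Along a PFR/batch, dC_D/dC_A = −r_D/(r_D+r_U) = −k₁/(k₁+k₂·C_A).
Integrating from C_{A0} to C_A: C_D = (0.122/0.801)·ln[(0.122+0.801·3.41)/(0.122+0.801·0.914)] = 0.1523·ln(2.853/0.8540) = 0.1837 mol/L.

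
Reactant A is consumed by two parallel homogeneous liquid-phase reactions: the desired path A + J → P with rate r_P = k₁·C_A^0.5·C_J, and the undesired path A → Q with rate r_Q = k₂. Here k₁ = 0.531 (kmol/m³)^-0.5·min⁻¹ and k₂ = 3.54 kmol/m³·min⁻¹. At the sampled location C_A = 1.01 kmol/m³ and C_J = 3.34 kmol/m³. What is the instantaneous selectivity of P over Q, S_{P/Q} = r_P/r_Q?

S_{P/Q} = r_P/r_Q = (k₁·C_A^0.5·C_J)/(k₂) = (k₁/k₂)·C_A^0.5·C_J.
= (0.531×1.010^0.5×3.340) / (3.54) = 1.782/3.540 = 0.503.

0.503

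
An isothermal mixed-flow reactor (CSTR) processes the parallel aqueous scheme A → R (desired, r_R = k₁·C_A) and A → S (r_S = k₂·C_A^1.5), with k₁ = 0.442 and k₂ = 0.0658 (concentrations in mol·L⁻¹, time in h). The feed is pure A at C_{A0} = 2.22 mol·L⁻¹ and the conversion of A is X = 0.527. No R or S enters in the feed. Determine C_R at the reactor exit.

Exit C_A = C_{A0}(1−X) = 2.22×0.473 = 1.050 mol·L⁻¹.
Rates in a CSTR are evaluated at the outlet concentration: r_R = 0.442×1.050 = 0.4641, r_S = 0.0658×1.050^1.5 = 0.07080.
Fraction of consumed A going to R: r_R/(r_R+r_S) = 0.8676.
C_R = 0.8676·C_{A0}·X = 0.8676×2.22×0.527 = 1.02 mol·L⁻¹.

1.02 mol·L⁻¹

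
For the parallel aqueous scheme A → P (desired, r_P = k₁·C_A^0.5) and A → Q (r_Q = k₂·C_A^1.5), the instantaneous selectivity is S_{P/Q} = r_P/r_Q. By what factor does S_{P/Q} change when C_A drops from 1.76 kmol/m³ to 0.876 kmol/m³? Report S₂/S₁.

S_{P/Q} = (k₁/k₂)·C_A⁻¹, so S₂/S₁ = (C_{A,2}/C_{A,1})⁻¹.
= 1.76/0.876 = 2.01.

2.01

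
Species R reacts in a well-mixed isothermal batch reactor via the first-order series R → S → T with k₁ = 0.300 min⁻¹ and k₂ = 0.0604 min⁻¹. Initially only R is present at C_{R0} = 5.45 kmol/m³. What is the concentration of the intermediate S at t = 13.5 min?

Solving the coupled first-order balances gives C_S(t) = [k₁/(k₂−k₁)]·C_{R0}·(e^(−k₁t) − e^(−k₂t)).
e^(−k₁t) = e^(−0.300×13.5) = e^(−4.050) = 0.01742; e^(−k₂t) = e^(−0.8154) = 0.4425.
C_S = 0.300×5.45/(0.0604−0.300) × (0.01742−0.4425) = (-6.824)×(-0.4250) = 2.900 kmol/m³.

2.90 kmol/m³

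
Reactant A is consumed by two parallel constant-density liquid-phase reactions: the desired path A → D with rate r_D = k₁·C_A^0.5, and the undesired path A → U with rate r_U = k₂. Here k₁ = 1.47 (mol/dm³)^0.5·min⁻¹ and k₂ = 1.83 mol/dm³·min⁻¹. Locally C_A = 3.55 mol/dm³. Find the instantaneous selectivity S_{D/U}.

S_{D/U} = r_D/r_U = (k₁·C_A^0.5)/(k₂) = (k₁/k₂)·C_A^0.5.
= (1.47×3.550^0.5) / (1.83) = 2.770/1.830 = 1.51.
Since the desired path is higher order in A, keeping C_A high (PFR or concentrated feed) favours D.

1.51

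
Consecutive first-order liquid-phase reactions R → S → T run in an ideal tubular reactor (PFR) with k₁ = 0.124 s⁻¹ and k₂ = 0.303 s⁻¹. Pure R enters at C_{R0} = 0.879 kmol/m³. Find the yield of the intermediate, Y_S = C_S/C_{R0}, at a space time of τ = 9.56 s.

The intermediate concentration in a first-order A→B→C sequence is C_S = k₁C_{R0}(e^(−k₁τ) − e^(−k₂τ))/(k₂−k₁).
e^(−k₁τ) = e^(−0.124×9.56) = e^(−1.185) = 0.3056; e^(−k₂τ) = e^(−2.897) = 0.05521.
C_S = 0.124×0.879/(0.303−0.124) × (0.3056−0.05521) = 0.6089×0.2504 = 0.1525 kmol/m³.
Y_S = C_S/C_{R0} = 0.1525/0.879 = 0.173.

0.173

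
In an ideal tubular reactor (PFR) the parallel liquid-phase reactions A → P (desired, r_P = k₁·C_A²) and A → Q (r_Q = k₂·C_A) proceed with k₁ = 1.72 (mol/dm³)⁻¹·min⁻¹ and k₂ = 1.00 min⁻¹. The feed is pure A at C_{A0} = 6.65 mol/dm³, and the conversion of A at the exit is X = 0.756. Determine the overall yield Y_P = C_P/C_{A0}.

0.652

C_A = C_{A0}(1−X) = 1.623 mol/dm³.
Along a PFR/batch, dC_Q/dC_A = −r_Q/(r_P+r_Q) = −k₂/(k₂+k₁·C_A).
Integrating from C_{A0} to C_A: C_Q = (1.00/1.72)·ln[(1.00+1.72·6.65)/(1.00+1.72·1.62)] = 0.5814·ln(12.44/3.791) = 0.6908 mol/dm³.
Then C_P = (C_{A0}−C_A) − C_Q = 5.027 − 0.6908 = 4.337 mol/dm³.
Y_P = C_P/C_{A0} = 4.337/6.65 = 0.652.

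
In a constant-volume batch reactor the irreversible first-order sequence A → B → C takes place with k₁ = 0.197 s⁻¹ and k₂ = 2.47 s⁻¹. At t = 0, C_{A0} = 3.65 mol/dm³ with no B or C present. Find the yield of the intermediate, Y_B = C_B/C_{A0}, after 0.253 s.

0.0361

The intermediate concentration in a first-order A→B→C sequence is C_B = k₁C_{A0}(e^(−k₁t) − e^(−k₂t))/(k₂−k₁).
e^(−k₁t) = e^(−0.197×0.253) = e^(−0.04984) = 0.9514; e^(−k₂t) = e^(−0.6249) = 0.5353.
C_B = 0.197×3.65/(2.47−0.197) × (0.9514−0.5353) = 0.3163×0.4161 = 0.1316 mol/dm³.
Y_B = C_B/C_{A0} = 0.1316/3.65 = 0.0361.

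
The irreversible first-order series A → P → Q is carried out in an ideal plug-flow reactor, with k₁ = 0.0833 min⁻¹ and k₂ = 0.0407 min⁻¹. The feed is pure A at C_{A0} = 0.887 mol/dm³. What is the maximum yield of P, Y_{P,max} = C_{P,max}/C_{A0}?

0.504

At the optimum, C_{P,max}/C_{A0} = (k₁/k₂)^[k₂/(k₂−k₁)].
= (0.0833/0.0407)^(0.0407/(0.0407−0.0833)) = (2.047)^(-0.9554) = 0.5045.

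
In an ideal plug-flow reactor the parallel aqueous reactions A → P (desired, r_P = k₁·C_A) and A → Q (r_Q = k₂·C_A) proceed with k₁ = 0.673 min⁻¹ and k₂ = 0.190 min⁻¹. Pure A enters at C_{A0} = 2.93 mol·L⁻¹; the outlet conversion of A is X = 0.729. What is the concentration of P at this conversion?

1.67 mol·L⁻¹

C_A = C_{A0}(1−X) = 0.7940 mol·L⁻¹.
Both paths are first order in A, so the instantaneous fraction to P is constant: dC_P/d(−C_A) = k₁/(k₁+k₂) = 0.7798.
C_P = 0.7798·(C_{A0}−C_A) = 0.7798×2.136 = 1.67 mol·L⁻¹.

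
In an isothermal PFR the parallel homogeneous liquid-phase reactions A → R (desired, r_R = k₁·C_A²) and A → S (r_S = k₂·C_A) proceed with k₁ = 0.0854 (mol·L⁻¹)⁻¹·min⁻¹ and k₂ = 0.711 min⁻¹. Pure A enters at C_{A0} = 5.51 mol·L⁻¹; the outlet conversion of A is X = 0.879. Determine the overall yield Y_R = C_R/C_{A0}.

0.228

C_A = C_{A0}(1−X) = 0.6667 mol·L⁻¹.
Along a PFR/batch, dC_S/dC_A = −r_S/(r_R+r_S) = −k₂/(k₂+k₁·C_A).
Integrating from C_{A0} to C_A: C_S = (0.711/0.0854)·ln[(0.711+0.0854·5.51)/(0.711+0.0854·0.667)] = 8.326·ln(1.182/0.7679) = 3.587 mol·L⁻¹.
Then C_R = (C_{A0}−C_A) − C_S = 4.843 − 3.587 = 1.256 mol·L⁻¹.
Y_R = C_R/C_{A0} = 1.256/5.51 = 0.228.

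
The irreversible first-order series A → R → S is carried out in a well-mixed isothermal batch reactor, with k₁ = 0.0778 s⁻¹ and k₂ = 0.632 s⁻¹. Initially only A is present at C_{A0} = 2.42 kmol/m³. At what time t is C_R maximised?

The intermediate peaks when r₁ = r₂, i.e. k₁e^(−k₁t) = k₂e^(−k₂t), giving t_opt = ln(k₂/k₁)/(k₂−k₁).
= ln(0.632/0.0778)/(0.632−0.0778) = ln(8.123)/0.5542 = 2.095/0.5542 = 3.78 s.

3.78 s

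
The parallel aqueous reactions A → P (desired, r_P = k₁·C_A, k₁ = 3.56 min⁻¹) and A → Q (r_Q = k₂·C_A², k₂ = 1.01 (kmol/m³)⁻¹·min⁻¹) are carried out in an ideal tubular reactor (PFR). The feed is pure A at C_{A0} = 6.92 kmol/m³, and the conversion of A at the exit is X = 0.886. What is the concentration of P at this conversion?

3.12 kmol/m³

C_A = C_{A0}(1−X) = 0.7889 kmol/m³.
Along a PFR/batch, dC_P/dC_A = −r_P/(r_P+r_Q) = −k₁/(k₁+k₂·C_A).
Integrating from C_{A0} to C_A: C_P = (3.56/1.01)·ln[(3.56+1.01·6.92)/(3.56+1.01·0.789)] = 3.525·ln(10.55/4.357) = 3.117 kmol/m³.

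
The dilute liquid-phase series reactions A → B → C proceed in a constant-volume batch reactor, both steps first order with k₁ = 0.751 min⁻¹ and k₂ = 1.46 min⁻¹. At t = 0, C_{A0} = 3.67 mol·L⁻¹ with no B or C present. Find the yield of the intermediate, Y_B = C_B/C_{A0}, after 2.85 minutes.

The intermediate concentration in a first-order A→B→C sequence is C_B = k₁C_{A0}(e^(−k₁t) − e^(−k₂t))/(k₂−k₁).
e^(−k₁t) = e^(−0.751×2.85) = e^(−2.140) = 0.1176; e^(−k₂t) = e^(−4.161) = 0.01559.
C_B = 0.751×3.67/(1.46−0.751) × (0.1176−0.01559) = 3.887×0.1020 = 0.3966 mol·L⁻¹.
Y_B = C_B/C_{A0} = 0.3966/3.67 = 0.108.

0.108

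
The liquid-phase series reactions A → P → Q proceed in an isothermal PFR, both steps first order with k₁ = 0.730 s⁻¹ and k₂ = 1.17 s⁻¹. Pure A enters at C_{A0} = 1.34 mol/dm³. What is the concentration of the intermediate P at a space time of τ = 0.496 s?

0.303 mol/dm³

Solving the coupled first-order balances gives C_P(τ) = [k₁/(k₂−k₁)]·C_{A0}·(e^(−k₁τ) − e^(−k₂τ)).
e^(−k₁τ) = e^(−0.730×0.496) = e^(−0.3621) = 0.6962; e^(−k₂τ) = e^(−0.5803) = 0.5597.
C_P = 0.730×1.34/(1.17−0.730) × (0.6962−0.5597) = 2.223×0.1365 = 0.3035 mol/dm³.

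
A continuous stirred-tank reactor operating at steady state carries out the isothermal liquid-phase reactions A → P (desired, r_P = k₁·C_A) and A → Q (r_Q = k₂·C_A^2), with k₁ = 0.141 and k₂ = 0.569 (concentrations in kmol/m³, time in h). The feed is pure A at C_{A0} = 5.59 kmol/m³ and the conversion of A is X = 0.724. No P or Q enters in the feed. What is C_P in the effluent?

0.560 kmol/m³

Exit C_A = C_{A0}(1−X) = 5.59×0.276 = 1.543 kmol/m³.
A CSTR operates uniformly at the exit composition, giving r_P = 0.2175 and r_Q = 1.354 (each k·C_A^n at C_A = 1.543).
Fraction of consumed A going to P: r_P/(r_P+r_Q) = 0.1384.
C_P = 0.1384·C_{A0}·X = 0.1384×5.59×0.724 = 0.560 kmol/m³.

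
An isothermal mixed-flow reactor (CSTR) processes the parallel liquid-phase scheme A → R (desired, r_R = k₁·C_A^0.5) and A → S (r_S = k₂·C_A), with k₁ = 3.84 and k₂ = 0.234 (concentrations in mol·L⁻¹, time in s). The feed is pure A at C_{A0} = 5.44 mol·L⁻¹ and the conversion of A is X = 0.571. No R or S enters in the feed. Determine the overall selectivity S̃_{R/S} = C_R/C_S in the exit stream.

Exit C_A = C_{A0}(1−X) = 5.44×0.429 = 2.334 mol·L⁻¹.
A CSTR operates uniformly at the exit composition, giving r_R = 5.866 and r_S = 0.5461 (each k·C_A^n at C_A = 2.334).
Overall selectivity = C_R/C_S = r_Rτ/(r_Sτ) = r_R/r_S = 10.7.

10.7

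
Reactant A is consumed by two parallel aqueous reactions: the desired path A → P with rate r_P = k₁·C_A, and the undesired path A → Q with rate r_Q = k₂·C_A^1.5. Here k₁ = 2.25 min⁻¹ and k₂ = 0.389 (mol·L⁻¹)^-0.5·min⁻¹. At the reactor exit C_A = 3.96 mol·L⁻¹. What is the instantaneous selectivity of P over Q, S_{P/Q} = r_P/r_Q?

2.91

S_{P/Q} = r_P/r_Q = (k₁·C_A)/(k₂·C_A^1.5) = (k₁/k₂)·C_A^-0.5.
= (2.25×3.960) / (0.389×3.960^1.5) = 8.910/3.065 = 2.91.
The undesired path is higher order in A, so low C_A (CSTR or dilute feed) favours P.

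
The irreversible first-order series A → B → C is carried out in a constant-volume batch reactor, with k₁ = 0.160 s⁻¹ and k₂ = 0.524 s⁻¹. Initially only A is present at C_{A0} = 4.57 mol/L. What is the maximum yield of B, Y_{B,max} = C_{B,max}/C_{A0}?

For a first-order series the maximum intermediate yield is C_{B,max}/C_{A0} = (k₁/k₂)^[k₂/(k₂−k₁)].
= (0.160/0.524)^(0.524/(0.524−0.160)) = (0.3053)^(1.440) = 0.1813.

0.181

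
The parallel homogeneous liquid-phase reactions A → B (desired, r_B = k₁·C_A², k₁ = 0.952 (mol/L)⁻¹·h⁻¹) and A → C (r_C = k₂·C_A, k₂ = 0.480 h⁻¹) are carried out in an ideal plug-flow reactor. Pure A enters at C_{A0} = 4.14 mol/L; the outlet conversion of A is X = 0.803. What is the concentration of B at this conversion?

C_A = C_{A0}(1−X) = 0.8156 mol/L.
Along a PFR/batch, dC_C/dC_A = −r_C/(r_B+r_C) = −k₂/(k₂+k₁·C_A).
Integrating from C_{A0} to C_A: C_C = (0.480/0.952)·ln[(0.480+0.952·4.14)/(0.480+0.952·0.816)] = 0.5042·ln(4.421/1.256) = 0.6344 mol/L.
Then C_B = (C_{A0}−C_A) − C_C = 3.324 − 0.6344 = 2.690 mol/L.

2.69 mol/L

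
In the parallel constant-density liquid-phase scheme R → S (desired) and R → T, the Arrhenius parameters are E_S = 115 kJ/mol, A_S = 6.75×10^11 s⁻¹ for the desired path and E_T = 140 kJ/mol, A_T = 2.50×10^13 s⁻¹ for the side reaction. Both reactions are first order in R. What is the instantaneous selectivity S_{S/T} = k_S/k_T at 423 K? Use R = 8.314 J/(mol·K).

33.0

Since both paths have the same order in R, the concentration cancels and S_{S/T} = k_S/k_T = (A_S/A_T)·exp[(E_T−E_S)/(RT)].
(E_T−E_S)/(RT) = (140−115)×10³/(8.314×423) = 25000/3517 = 7.109.
k_S/k_T = (6.75×10^11/2.50×10^13)·exp(7.109) = 0.02700 × 1223 = 33.0.
Since E_S < E_T, lowering the temperature improves selectivity toward S.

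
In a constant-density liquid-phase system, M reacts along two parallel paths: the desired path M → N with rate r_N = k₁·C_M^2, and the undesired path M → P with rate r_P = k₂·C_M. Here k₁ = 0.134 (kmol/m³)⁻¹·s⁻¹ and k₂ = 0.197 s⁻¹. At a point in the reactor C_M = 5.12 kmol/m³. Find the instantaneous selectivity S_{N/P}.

3.48

S_{N/P} = r_N/r_P = (k₁·C_M^2)/(k₂·C_M) = (k₁/k₂)·C_M.
= (0.134×5.120^2) / (0.197×5.120) = 3.513/1.009 = 3.48.
Since the desired path is higher order in M, keeping C_M high (PFR or concentrated feed) favours N.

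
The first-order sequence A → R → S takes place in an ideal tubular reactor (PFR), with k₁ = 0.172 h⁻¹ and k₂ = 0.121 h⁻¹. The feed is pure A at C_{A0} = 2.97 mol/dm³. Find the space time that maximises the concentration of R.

6.90 h

For first-order series the maximum of C_R occurs at τ_opt = ln(k₂/k₁)/(k₂−k₁).
= ln(0.121/0.172)/(0.121−0.172) = ln(0.7035)/-0.05100 = -0.3517/-0.05100 = 6.90 h.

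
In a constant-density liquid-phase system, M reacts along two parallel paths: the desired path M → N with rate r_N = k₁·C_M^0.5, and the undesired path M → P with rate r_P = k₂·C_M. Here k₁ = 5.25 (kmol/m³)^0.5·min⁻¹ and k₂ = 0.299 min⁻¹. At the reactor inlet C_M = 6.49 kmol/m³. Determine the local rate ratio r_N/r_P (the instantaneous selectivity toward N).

S_{N/P} = r_N/r_P = (k₁·C_M^0.5)/(k₂·C_M) = (k₁/k₂)·C_M^-0.5.
= (5.25×6.490^0.5) / (0.299×6.490) = 13.37/1.941 = 6.89.
The undesired path is higher order in M, so low C_M (CSTR or dilute feed) favours N.

6.89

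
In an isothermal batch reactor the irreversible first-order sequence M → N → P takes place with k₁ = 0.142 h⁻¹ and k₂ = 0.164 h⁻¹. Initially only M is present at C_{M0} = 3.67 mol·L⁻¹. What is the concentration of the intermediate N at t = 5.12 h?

1.22 mol·L⁻¹

The intermediate concentration in a first-order A→B→C sequence is C_N = k₁C_{M0}(e^(−k₁t) − e^(−k₂t))/(k₂−k₁).
e^(−k₁t) = e^(−0.142×5.12) = e^(−0.7270) = 0.4833; e^(−k₂t) = e^(−0.8397) = 0.4318.
C_N = 0.142×3.67/(0.164−0.142) × (0.4833−0.4318) = 23.69×0.05149 = 1.220 mol·L⁻¹.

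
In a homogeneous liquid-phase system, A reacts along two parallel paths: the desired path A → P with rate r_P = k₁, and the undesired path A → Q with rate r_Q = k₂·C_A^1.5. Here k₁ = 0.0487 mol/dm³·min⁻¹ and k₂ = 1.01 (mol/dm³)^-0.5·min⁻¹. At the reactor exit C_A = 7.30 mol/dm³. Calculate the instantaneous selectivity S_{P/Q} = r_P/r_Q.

0.00244

S_{P/Q} = r_P/r_Q = (k₁)/(k₂·C_A^1.5) = (k₁/k₂)·C_A^-1.5.
= (0.0487) / (1.01×7.300^1.5) = 0.04870/19.92 = 0.00244.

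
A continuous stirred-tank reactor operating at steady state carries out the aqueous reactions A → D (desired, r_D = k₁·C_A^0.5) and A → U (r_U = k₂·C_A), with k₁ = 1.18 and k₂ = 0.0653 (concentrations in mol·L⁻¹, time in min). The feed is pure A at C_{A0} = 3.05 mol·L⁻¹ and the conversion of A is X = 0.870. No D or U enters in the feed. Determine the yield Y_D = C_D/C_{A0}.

Exit C_A = C_{A0}(1−X) = 3.05×0.130 = 0.3965 mol·L⁻¹.
In a CSTR the entire volume is at exit conditions, so r_D = 1.18×0.3965^0.5 = 0.7430 and r_U = 0.0653×0.3965 = 0.02589.
Fraction of consumed A going to D: r_D/(r_D+r_U) = 0.9663.
C_D = 0.9663·C_{A0}·X = 0.9663×3.05×0.870 = 2.56 mol·L⁻¹; Y_D = C_D/C_{A0} = 0.841.

0.841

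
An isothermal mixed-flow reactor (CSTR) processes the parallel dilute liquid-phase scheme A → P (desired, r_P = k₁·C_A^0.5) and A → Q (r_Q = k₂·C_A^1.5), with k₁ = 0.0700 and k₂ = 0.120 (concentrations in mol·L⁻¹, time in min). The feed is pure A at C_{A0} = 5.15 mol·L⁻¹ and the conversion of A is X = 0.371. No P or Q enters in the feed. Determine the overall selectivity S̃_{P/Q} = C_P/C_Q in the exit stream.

0.180

Exit C_A = C_{A0}(1−X) = 5.15×0.629 = 3.239 mol·L⁻¹.
A CSTR operates uniformly at the exit composition, giving r_P = 0.1260 and r_Q = 0.6996 (each k·C_A^n at C_A = 3.239).
Overall selectivity = C_P/C_Q = r_Pτ/(r_Qτ) = r_P/r_Q = 0.180.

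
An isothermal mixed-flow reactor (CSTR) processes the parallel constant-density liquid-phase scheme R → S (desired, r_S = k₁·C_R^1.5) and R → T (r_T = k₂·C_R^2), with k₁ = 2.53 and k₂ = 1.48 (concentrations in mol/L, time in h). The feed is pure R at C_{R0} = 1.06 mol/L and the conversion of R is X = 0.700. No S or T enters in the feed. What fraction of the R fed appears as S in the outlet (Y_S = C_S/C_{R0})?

Exit C_R = C_{R0}(1−X) = 1.06×0.300 = 0.3180 mol/L.
In a CSTR the entire volume is at exit conditions, so r_S = 2.53×0.3180^1.5 = 0.4537 and r_T = 1.48×0.3180^2 = 0.1497.
Fraction of consumed R going to S: r_S/(r_S+r_T) = 0.7519.
C_S = 0.7519·C_{R0}·X = 0.7519×1.06×0.700 = 0.558 mol/L; Y_S = C_S/C_{R0} = 0.526.

0.526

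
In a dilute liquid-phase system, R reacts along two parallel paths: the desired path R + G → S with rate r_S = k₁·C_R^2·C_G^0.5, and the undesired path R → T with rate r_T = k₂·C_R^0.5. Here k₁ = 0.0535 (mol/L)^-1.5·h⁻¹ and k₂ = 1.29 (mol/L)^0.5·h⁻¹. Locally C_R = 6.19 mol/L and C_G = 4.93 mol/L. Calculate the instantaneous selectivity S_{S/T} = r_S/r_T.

S_{S/T} = r_S/r_T = (k₁·C_R^2·C_G^0.5)/(k₂·C_R^0.5) = (k₁/k₂)·C_R^1.5·C_G^0.5.
= (0.0535×6.190^2×4.930^0.5) / (1.29×6.190^0.5) = 4.552/3.209 = 1.42.
Since the desired path is higher order in R, keeping C_R high (PFR or concentrated feed) favours S.

1.42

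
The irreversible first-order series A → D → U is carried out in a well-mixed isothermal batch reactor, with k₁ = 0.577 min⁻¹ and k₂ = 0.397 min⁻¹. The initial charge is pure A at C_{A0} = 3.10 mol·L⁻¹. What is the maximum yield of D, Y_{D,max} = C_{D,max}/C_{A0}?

0.438

Evaluating C_D at t_opt = ln(k₂/k₁)/(k₂−k₁) gives C_{D,max}/C_{A0} = (k₁/k₂)^[k₂/(k₂−k₁)].
= (0.577/0.397)^(0.397/(0.397−0.577)) = (1.453)^(-2.206) = 0.4384.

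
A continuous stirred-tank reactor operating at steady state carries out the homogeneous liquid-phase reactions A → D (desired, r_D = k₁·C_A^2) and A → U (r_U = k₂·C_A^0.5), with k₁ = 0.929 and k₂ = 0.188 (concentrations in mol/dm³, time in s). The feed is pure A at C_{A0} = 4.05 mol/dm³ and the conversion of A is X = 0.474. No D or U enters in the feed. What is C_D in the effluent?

Exit C_A = C_{A0}(1−X) = 4.05×0.526 = 2.130 mol/dm³.
A CSTR operates uniformly at the exit composition, giving r_D = 4.216 and r_U = 0.2744 (each k·C_A^n at C_A = 2.130).
Fraction of consumed A going to D: r_D/(r_D+r_U) = 0.9389.
C_D = 0.9389·C_{A0}·X = 0.9389×4.05×0.474 = 1.80 mol/dm³.

1.80 mol/dm³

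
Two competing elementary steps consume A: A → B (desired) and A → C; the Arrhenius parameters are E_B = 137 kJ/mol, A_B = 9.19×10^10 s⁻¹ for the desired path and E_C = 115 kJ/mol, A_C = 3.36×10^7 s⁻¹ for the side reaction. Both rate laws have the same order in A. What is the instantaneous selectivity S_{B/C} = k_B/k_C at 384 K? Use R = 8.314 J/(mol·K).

k_B/k_C = (A_B/A_C)·exp[−(E_B−E_C)/(RT)] = (A_B/A_C)·exp[(E_C−E_B)/(RT)].
(E_C−E_B)/(RT) = (115−137)×10³/(8.314×384) = -22000/3193 = -6.891.
k_B/k_C = (9.19×10^10/3.36×10^7)·exp(-6.891) = 2735 × 0.001017 = 2.78.

2.78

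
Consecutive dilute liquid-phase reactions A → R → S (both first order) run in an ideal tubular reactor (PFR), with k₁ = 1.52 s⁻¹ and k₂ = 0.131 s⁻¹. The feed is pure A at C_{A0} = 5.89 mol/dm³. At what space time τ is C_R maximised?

1.76 s

For first-order series the maximum of C_R occurs at τ_opt = ln(k₂/k₁)/(k₂−k₁).
= ln(0.131/1.52)/(0.131−1.52) = ln(0.08618)/-1.389 = -2.451/-1.389 = 1.76 s.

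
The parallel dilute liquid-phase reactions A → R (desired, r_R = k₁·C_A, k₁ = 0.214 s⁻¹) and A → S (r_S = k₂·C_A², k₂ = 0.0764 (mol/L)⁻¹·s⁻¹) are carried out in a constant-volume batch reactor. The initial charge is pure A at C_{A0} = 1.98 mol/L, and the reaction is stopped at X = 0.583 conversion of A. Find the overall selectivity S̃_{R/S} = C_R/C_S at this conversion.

2.04

C_A = C_{A0}(1−X) = 0.8257 mol/L.
Along a PFR/batch, dC_R/dC_A = −r_R/(r_R+r_S) = −k₁/(k₁+k₂·C_A).
Integrating from C_{A0} to C_A: C_R = (0.214/0.0764)·ln[(0.214+0.0764·1.98)/(0.214+0.0764·0.826)] = 2.801·ln(0.3653/0.2771) = 0.7740 mol/L.
C_S = (C_{A0}−C_A)−C_R = 0.3803 mol/L; S̃_{R/S} = 0.7740/0.3803 = 2.04.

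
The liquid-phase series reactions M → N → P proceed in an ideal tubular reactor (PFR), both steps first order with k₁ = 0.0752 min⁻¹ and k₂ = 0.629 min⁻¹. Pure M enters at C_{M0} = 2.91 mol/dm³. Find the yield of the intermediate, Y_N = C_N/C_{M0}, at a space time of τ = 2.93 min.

For first-order series with pure M initially, C_N(τ) = k₁C_{M0}/(k₂−k₁)·(e^(−k₁τ) − e^(−k₂τ)).
e^(−k₁τ) = e^(−0.0752×2.93) = e^(−0.2203) = 0.8022; e^(−k₂τ) = e^(−1.843) = 0.1583.
C_N = 0.0752×2.91/(0.629−0.0752) × (0.8022−0.1583) = 0.3951×0.6439 = 0.2544 mol/dm³.
Y_N = C_N/C_{M0} = 0.2544/2.91 = 0.0874.

0.0874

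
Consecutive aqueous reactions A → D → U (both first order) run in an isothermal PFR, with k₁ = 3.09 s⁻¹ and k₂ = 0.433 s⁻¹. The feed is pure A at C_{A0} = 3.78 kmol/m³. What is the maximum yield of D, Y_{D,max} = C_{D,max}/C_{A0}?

0.726

At the optimum, C_{D,max}/C_{A0} = (k₁/k₂)^[k₂/(k₂−k₁)].
= (3.09/0.433)^(0.433/(0.433−3.09)) = (7.136)^(-0.1630) = 0.7260.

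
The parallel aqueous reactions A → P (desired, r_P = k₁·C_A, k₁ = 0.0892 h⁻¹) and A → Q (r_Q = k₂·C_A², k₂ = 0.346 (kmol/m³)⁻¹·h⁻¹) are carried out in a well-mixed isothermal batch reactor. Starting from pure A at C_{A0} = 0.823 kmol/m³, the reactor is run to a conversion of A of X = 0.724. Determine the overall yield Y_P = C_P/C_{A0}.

0.251

C_A = C_{A0}(1−X) = 0.2271 kmol/m³.
Along a PFR/batch, dC_P/dC_A = −r_P/(r_P+r_Q) = −k₁/(k₁+k₂·C_A).
Integrating from C_{A0} to C_A: C_P = (0.0892/0.346)·ln[(0.0892+0.346·0.823)/(0.0892+0.346·0.227)] = 0.2578·ln(0.3740/0.1678) = 0.2066 kmol/m³.
Y_P = C_P/C_{A0} = 0.2066/0.823 = 0.251.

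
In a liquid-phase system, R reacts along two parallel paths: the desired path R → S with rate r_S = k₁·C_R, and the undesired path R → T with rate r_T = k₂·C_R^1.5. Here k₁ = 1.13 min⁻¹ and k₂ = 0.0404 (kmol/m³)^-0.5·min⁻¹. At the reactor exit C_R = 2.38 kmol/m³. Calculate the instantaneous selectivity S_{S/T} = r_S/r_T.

18.1

S_{S/T} = r_S/r_T = (k₁·C_R)/(k₂·C_R^1.5) = (k₁/k₂)·C_R^-0.5.
= (1.13×2.380) / (0.0404×2.380^1.5) = 2.689/0.1483 = 18.1.
The undesired path is higher order in R, so low C_R (CSTR or dilute feed) favours S.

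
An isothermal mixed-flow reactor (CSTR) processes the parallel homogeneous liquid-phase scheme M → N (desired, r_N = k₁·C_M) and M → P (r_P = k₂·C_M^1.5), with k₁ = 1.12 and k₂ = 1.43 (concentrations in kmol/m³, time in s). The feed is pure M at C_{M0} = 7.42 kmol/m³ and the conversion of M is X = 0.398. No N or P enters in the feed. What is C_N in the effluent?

Exit C_M = C_{M0}(1−X) = 7.42×0.602 = 4.467 kmol/m³.
In a CSTR the entire volume is at exit conditions, so r_N = 1.12×4.467 = 5.003 and r_P = 1.43×4.467^1.5 = 13.50.
Fraction of consumed M going to N: r_N/(r_N+r_P) = 0.2704.
C_N = 0.2704·C_{M0}·X = 0.2704×7.42×0.398 = 0.798 kmol/m³.

0.798 kmol/m³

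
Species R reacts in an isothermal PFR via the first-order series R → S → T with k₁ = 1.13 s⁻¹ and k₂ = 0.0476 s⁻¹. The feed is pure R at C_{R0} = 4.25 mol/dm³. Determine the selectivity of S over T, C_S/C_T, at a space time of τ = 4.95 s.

4.68

Solving the coupled first-order balances gives C_S(τ) = [k₁/(k₂−k₁)]·C_{R0}·(e^(−k₁τ) − e^(−k₂τ)).
e^(−k₁τ) = e^(−1.13×4.95) = e^(−5.593) = 0.003722; e^(−k₂τ) = e^(−0.2356) = 0.7901.
C_S = 1.13×4.25/(0.0476−1.13) × (0.003722−0.7901) = (-4.437)×(-0.7864) = 3.489 mol/dm³.
C_R = C_{R0}e^(−k₁τ) = 0.01582 mol/dm³, so C_T = C_{R0}−C_R−C_S = 0.7452 mol/dm³; C_S/C_T = 4.68.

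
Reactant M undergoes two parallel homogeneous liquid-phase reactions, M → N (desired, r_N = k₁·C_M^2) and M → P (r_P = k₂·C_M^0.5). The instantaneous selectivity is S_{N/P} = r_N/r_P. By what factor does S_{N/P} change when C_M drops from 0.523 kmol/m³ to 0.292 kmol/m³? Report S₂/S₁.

0.417

S_{N/P} = (k₁/k₂)·C_M^1.5, so S₂/S₁ = (C_{M,2}/C_{M,1})^1.5.
= (0.292/0.523)^1.5 = (0.5583)^1.5 = 0.417.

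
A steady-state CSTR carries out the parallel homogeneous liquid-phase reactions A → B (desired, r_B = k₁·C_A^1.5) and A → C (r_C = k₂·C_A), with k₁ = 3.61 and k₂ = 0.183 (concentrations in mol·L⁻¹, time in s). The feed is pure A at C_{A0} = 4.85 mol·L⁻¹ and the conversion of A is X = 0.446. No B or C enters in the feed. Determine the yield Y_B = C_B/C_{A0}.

Exit C_A = C_{A0}(1−X) = 4.85×0.554 = 2.687 mol·L⁻¹.
A CSTR operates uniformly at the exit composition, giving r_B = 15.90 and r_C = 0.4917 (each k·C_A^n at C_A = 2.687).
Fraction of consumed A going to B: r_B/(r_B+r_C) = 0.9700.
C_B = 0.9700·C_{A0}·X = 0.9700×4.85×0.446 = 2.10 mol·L⁻¹; Y_B = C_B/C_{A0} = 0.433.

0.433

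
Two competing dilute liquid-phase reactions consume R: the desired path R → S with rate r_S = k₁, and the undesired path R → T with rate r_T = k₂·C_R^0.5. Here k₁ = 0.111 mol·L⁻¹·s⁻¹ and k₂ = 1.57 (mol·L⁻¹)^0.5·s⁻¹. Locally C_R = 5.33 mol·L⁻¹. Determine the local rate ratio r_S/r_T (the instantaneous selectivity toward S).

S_{S/T} = r_S/r_T = (k₁)/(k₂·C_R^0.5) = (k₁/k₂)·C_R^-0.5.
= (0.111) / (1.57×5.330^0.5) = 0.1110/3.625 = 0.0306.

0.0306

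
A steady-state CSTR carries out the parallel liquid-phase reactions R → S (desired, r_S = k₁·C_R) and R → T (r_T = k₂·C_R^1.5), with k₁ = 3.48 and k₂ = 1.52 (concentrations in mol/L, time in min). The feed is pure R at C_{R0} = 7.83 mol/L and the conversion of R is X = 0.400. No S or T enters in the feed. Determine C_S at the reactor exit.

Exit C_R = C_{R0}(1−X) = 7.83×0.600 = 4.698 mol/L.
In a CSTR the entire volume is at exit conditions, so r_S = 3.48×4.698 = 16.35 and r_T = 1.52×4.698^1.5 = 15.48.
Fraction of consumed R going to S: r_S/(r_S+r_T) = 0.5137.
C_S = 0.5137·C_{R0}·X = 0.5137×7.83×0.400 = 1.61 mol/L.

1.61 mol/L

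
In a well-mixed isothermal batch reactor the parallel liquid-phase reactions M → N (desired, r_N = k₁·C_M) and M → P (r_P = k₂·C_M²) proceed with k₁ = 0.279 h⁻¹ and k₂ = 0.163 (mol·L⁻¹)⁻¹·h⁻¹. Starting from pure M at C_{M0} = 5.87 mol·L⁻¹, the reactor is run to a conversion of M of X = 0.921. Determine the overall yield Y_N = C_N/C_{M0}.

C_M = C_{M0}(1−X) = 0.4637 mol·L⁻¹.
Along a PFR/batch, dC_N/dC_M = −r_N/(r_N+r_P) = −k₁/(k₁+k₂·C_M).
Integrating from C_{M0} to C_M: C_N = (0.279/0.163)·ln[(0.279+0.163·5.87)/(0.279+0.163·0.464)] = 1.712·ln(1.236/0.3546) = 2.137 mol·L⁻¹.
Y_N = C_N/C_{M0} = 2.137/5.87 = 0.364.

0.364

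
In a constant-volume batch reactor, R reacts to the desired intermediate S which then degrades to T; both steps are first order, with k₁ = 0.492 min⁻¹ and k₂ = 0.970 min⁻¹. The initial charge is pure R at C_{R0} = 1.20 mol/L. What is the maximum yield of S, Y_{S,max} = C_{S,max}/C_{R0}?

At the optimum, C_{S,max}/C_{R0} = (k₁/k₂)^[k₂/(k₂−k₁)].
= (0.492/0.970)^(0.970/(0.970−0.492)) = (0.5072)^(2.029) = 0.2522.

0.252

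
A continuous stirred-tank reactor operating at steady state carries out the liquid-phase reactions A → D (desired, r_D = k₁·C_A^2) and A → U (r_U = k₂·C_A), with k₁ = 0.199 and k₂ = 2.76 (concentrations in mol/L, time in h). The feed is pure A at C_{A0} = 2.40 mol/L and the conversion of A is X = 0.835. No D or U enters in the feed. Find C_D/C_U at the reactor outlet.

0.0286

Exit C_A = C_{A0}(1−X) = 2.40×0.165 = 0.3960 mol/L.
A CSTR operates uniformly at the exit composition, giving r_D = 0.03121 and r_U = 1.093 (each k·C_A^n at C_A = 0.3960).
Overall selectivity = C_D/C_U = r_Dτ/(r_Uτ) = r_D/r_U = 0.0286.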